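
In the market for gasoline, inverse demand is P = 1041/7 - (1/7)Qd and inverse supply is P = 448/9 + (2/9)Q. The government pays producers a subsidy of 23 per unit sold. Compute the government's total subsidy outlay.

Pre-subsidy: 1041/7 - (1/7)Q = 448/9 + (2/9)Q gives Q* = 271 and P* = 110.
With the subsidy, sellers receive Ps = Pb + 23 for each unit, where Pb is the price buyers pay.
On the curves, Pb = 1041/7 - (1/7)Q and Ps = 448/9 + (2/9)Q; the wedge Ps − Pb = 23 gives 448/9 + (2/9)Q − (1041/7 - (1/7)Q) = 23, so Q' = 334.
Then Pb = 1041/7 − (1/7)·334 = 101 and Ps = 448/9 + (2/9)·334 = 124.
Government outlay = subsidy × quantity = 23 × 334 = 7682.

Government cost = 7682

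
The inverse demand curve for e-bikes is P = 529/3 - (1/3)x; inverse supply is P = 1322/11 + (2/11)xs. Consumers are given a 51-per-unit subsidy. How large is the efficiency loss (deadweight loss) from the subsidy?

Pre-subsidy: 529/3 - (1/3)x = 1322/11 + (2/11)x gives x* = 109 and P* = 140.
With the rebate, buyers effectively pay Pb = Ps − 51, where Ps is the price sellers receive.
On the curves, Pb = 529/3 - (1/3)x and Ps = 1322/11 + (2/11)x; the wedge Ps − Pb = 51 gives 1322/11 + (2/11)x − (529/3 - (1/3)x) = 51, so x' = 208.
Then Pb = 529/3 − (1/3)·208 = 107 and Ps = 1322/11 + (2/11)·208 = 158.
The subsidy expands output by 208 − 109 = 99 past the efficient level; on those units the gap between marginal cost and willingness to pay runs from 0 up to 51.
DWL = ½ × 51 × 99 = 2524.5.

Deadweight loss = 2524.5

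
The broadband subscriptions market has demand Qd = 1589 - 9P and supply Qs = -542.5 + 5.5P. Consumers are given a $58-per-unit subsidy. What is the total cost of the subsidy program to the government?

Pre-subsidy: 1589 - 9P = -542.5 + 5.5P gives P* = 147, Q* = 266.
With the rebate, buyers effectively pay Pb = Ps − 58, where Ps is the price sellers receive.
Demand in terms of Ps becomes Qd = 1589 − 9(Ps − 58) = 2111 - 9Ps. Setting this equal to supply: 2111 - 9Ps = -542.5 + 5.5Ps, so Ps = 183.
Buyers pay Pb = 183 − 58 = 125; Q' = -542.5 + 5.5·183 = 464.
Government outlay = subsidy × quantity = 58 × 464 = 26912.

Government cost = $26912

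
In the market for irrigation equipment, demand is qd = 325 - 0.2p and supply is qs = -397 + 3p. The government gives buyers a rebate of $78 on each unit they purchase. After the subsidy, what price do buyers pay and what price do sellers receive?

Pre-subsidy: 325 - 0.2p = -397 + 3p gives p* = 225.625, q* = 279.875.
With the rebate, buyers effectively pay pb = ps − 78, where ps is the price sellers receive.
Demand in terms of ps becomes qd = 325 − 0.2(ps − 78) = 340.6 - 0.2ps. Setting this equal to supply: 340.6 - 0.2ps = -397 + 3ps, so ps = 230.5.
Buyers pay pb = 230.5 − 78 = 152.5; q' = -397 + 3·230.5 = 294.5.

Buyers pay $152.5; sellers receive $230.5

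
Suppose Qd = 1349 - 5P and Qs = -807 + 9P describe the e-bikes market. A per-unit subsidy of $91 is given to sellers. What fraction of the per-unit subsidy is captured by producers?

Pre-subsidy: 1349 - 5P = -807 + 9P gives P* = 154, Q* = 579.
With the subsidy, sellers receive Ps = Pb + 91 for each unit, where Pb is the price buyers pay.
Supply in terms of Pb becomes Qs = -807 + 9(Pb + 91) = 12 + 9Pb. Setting this equal to demand: 1349 - 5Pb = 12 + 9Pb, so Pb = 95.5.
Sellers receive Ps = 95.5 + 91 = 186.5; Q' = 1349 − 5·95.5 = 871.5.
Buyers' price falls by P* − Pb = 154 − 95.5 = 58.5; sellers' price rises by Ps − P* = 186.5 − 154 = 32.5.
So producers capture 32.5/91 = 5/14 of each unit of subsidy.

Producer share = 5/14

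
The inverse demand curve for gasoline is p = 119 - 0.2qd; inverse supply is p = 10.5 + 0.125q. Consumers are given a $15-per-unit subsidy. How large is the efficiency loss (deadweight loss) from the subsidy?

Deadweight loss = 4500/13

Pre-subsidy: 119 - 0.2q = 10.5 + 0.125q gives q* = 4340/13 and p* = 679/13.
With the rebate, buyers effectively pay pb = ps − 15, where ps is the price sellers receive.
On the curves, pb = 119 - 0.2q and ps = 10.5 + 0.125q; the wedge ps − pb = 15 gives 10.5 + 0.125q − (119 - 0.2q) = 15, so q' = 380.
Then pb = 119 − 0.2·380 = 43 and ps = 10.5 + 0.125·380 = 58.
The subsidy expands output by 380 − 4340/13 = 600/13 past the efficient level; on those units the gap between marginal cost and willingness to pay runs from 0 up to 15.
DWL = ½ × 15 × 600/13 = 4500/13.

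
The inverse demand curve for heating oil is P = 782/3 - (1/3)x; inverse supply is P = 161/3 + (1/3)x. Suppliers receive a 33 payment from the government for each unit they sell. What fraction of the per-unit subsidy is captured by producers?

Pre-subsidy: 782/3 - (1/3)x = 161/3 + (1/3)x gives x* = 310.5 and P* = 943/6.
With the subsidy, sellers receive Ps = Pb + 33 for each unit, where Pb is the price buyers pay.
On the curves, Pb = 782/3 - (1/3)x and Ps = 161/3 + (1/3)x; the wedge Ps − Pb = 33 gives 161/3 + (1/3)x − (782/3 - (1/3)x) = 33, so x' = 360.
Then Pb = 782/3 − (1/3)·360 = 422/3 and Ps = 161/3 + (1/3)·360 = 521/3.
Buyers' price falls by P* − Pb = 943/6 − 422/3 = 16.5; sellers' price rises by Ps − P* = 521/3 − 943/6 = 16.5.
So producers capture 16.5/33 = 0.5 of each unit of subsidy.

Producer share = 0.5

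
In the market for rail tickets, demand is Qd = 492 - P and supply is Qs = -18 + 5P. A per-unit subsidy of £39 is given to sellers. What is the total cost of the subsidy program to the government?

Pre-subsidy: 492 - P = -18 + 5P gives P* = 85, Q* = 407.
With the subsidy, sellers receive Ps = Pb + 39 for each unit, where Pb is the price buyers pay.
Supply in terms of Pb becomes Qs = -18 + 5(Pb + 39) = 177 + 5Pb. Setting this equal to demand: 492 - Pb = 177 + 5Pb, so Pb = 52.5.
Sellers receive Ps = 52.5 + 39 = 91.5; Q' = 492 − 1·52.5 = 439.5.
Government outlay = subsidy × quantity = 39 × 439.5 = 17140.5.

Government cost = £17140.5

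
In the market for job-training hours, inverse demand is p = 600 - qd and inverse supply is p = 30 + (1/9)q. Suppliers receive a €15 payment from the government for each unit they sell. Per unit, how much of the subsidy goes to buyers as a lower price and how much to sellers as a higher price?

Buyers gain €13.5 per unit; sellers gain €1.5 per unit

Pre-subsidy: 600 - q = 30 + (1/9)q gives q* = 513 and p* = 87.
With the subsidy, sellers receive ps = pb + 15 for each unit, where pb is the price buyers pay.
On the curves, pb = 600 - q and ps = 30 + (1/9)q; the wedge ps − pb = 15 gives 30 + (1/9)q − (600 - q) = 15, so q' = 526.5.
Then pb = 600 − 1·526.5 = 73.5 and ps = 30 + (1/9)·526.5 = 88.5.
Buyers' price falls by p* − pb = 87 − 73.5 = 13.5; sellers' price rises by ps − p* = 88.5 − 87 = 1.5.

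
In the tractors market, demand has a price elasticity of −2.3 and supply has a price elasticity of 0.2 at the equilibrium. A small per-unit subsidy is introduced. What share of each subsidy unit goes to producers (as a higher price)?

Producer share = 0.92

For a small subsidy around the equilibrium, the benefit split depends on the relative slopes, which at a point are proportional to the elasticities.
Buyer share = εs/(εs + |εd|) = 0.2/(0.2 + 2.3) = 0.08; seller share = |εd|/(εs + |εd|) = 0.92.
So producers capture 0.92 of the subsidy.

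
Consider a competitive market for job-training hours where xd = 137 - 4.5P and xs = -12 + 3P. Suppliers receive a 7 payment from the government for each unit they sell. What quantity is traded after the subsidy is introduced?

Pre-subsidy: 137 - 4.5P = -12 + 3P gives P* = 298/15, x* = 47.6.
With the subsidy, sellers receive Ps = Pb + 7 for each unit, where Pb is the price buyers pay.
Supply in terms of Pb becomes xs = -12 + 3(Pb + 7) = 9 + 3Pb. Setting this equal to demand: 137 - 4.5Pb = 9 + 3Pb, so Pb = 256/15.
Sellers receive Ps = 256/15 + 7 = 361/15; x' = 137 − 4.5·(256/15) = 60.2.

x' = 60.2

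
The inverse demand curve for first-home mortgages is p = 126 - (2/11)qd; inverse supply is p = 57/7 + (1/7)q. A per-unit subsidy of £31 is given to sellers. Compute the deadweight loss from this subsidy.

Pre-subsidy: 126 - (2/11)q = 57/7 + (1/7)q gives q* = 363 and p* = 60.
With the subsidy, sellers receive ps = pb + 31 for each unit, where pb is the price buyers pay.
On the curves, pb = 126 - (2/11)q and ps = 57/7 + (1/7)q; the wedge ps − pb = 31 gives 57/7 + (1/7)q − (126 - (2/11)q) = 31, so q' = 458.48.
Then pb = 126 − (2/11)·458.48 = 42.64 and ps = 57/7 + (1/7)·458.48 = 73.64.
The subsidy expands output by 458.48 − 363 = 95.48 past the efficient level; on those units the gap between marginal cost and willingness to pay runs from 0 up to 31.
DWL = ½ × 31 × 95.48 = 1479.94.

Deadweight loss = £1479.94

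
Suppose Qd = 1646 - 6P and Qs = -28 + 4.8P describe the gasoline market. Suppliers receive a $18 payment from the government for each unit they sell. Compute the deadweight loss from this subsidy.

Pre-subsidy: 1646 - 6P = -28 + 4.8P gives P* = 155, Q* = 716.
With the subsidy, sellers receive Ps = Pb + 18 for each unit, where Pb is the price buyers pay.
Supply in terms of Pb becomes Qs = -28 + 4.8(Pb + 18) = 58.4 + 4.8Pb. Setting this equal to demand: 1646 - 6Pb = 58.4 + 4.8Pb, so Pb = 147.
Sellers receive Ps = 147 + 18 = 165; Q' = 1646 − 6·147 = 764.
The subsidy expands output by 764 − 716 = 48 past the efficient level; on those units the gap between marginal cost and willingness to pay runs from 0 up to 18.
DWL = ½ × 18 × 48 = 432.

Deadweight loss = $432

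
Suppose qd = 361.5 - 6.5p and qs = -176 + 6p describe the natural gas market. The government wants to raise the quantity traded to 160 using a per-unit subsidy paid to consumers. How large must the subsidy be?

At q = 160, invert demand for the buyer price: pb = (361.5 − 160)/6.5 = 31; invert supply for the seller price: ps = (160 − (-176))/6 = 56.
The subsidy must fill the gap: s = ps − pb = 56 − 31 = 25.

Required subsidy s = 25 per unit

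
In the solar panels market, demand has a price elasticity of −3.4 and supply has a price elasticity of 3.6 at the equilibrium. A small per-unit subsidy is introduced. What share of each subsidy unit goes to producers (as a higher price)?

Producer share = 17/35

For a small subsidy around the equilibrium, the benefit split depends on the relative slopes, which at a point are proportional to the elasticities.
Buyer share = εs/(εs + |εd|) = 3.6/(3.6 + 3.4) = 18/35; seller share = |εd|/(εs + |εd|) = 17/35.
So producers capture 17/35 of the subsidy.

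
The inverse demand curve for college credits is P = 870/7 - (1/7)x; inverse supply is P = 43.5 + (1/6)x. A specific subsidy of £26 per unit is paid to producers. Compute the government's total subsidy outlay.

Government cost = £8970

Pre-subsidy: 870/7 - (1/7)x = 43.5 + (1/6)x gives x* = 261 and P* = 87.
With the subsidy, sellers receive Ps = Pb + 26 for each unit, where Pb is the price buyers pay.
On the curves, Pb = 870/7 - (1/7)x and Ps = 43.5 + (1/6)x; the wedge Ps − Pb = 26 gives 43.5 + (1/6)x − (870/7 - (1/7)x) = 26, so x' = 345.
Then Pb = 870/7 − (1/7)·345 = 75 and Ps = 43.5 + (1/6)·345 = 101.
Government outlay = subsidy × quantity = 26 × 345 = 8970.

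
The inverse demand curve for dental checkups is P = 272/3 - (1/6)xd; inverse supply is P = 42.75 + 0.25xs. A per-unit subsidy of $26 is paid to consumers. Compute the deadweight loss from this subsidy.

Pre-subsidy: 272/3 - (1/6)x = 42.75 + 0.25x gives x* = 115 and P* = 71.5.
With the rebate, buyers effectively pay Pb = Ps − 26, where Ps is the price sellers receive.
On the curves, Pb = 272/3 - (1/6)x and Ps = 42.75 + 0.25x; the wedge Ps − Pb = 26 gives 42.75 + 0.25x − (272/3 - (1/6)x) = 26, so x' = 177.4.
Then Pb = 272/3 − (1/6)·177.4 = 61.1 and Ps = 42.75 + 0.25·177.4 = 87.1.
The subsidy expands output by 177.4 − 115 = 62.4 past the efficient level; on those units the gap between marginal cost and willingness to pay runs from 0 up to 26.
DWL = ½ × 26 × 62.4 = 811.2.

Deadweight loss = $811.2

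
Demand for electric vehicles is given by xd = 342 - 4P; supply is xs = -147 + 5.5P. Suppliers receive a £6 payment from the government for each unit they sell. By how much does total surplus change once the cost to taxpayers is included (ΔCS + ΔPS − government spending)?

Net change in total surplus = -792/19

Pre-subsidy: 342 - 4P = -147 + 5.5P gives P* = 978/19, x* = 2586/19.
With the subsidy, sellers receive Ps = Pb + 6 for each unit, where Pb is the price buyers pay.
Supply in terms of Pb becomes xs = -147 + 5.5(Pb + 6) = -114 + 5.5Pb. Setting this equal to demand: 342 - 4Pb = -114 + 5.5Pb, so Pb = 48.
Sellers receive Ps = 48 + 6 = 54; x' = 342 − 4·48 = 150.
ΔCS = ½(2586/19 + 150)(978/19 − 48) = 179388/361; ΔPS = ½(2586/19 + 150)(54 − 978/19) = 130464/361.
Government spending = 6 × 150 = 900.
Net change = 179388/361 + 130464/361 − 900 = -792/19. The loss equals the DWL triangle ½·6·264/19.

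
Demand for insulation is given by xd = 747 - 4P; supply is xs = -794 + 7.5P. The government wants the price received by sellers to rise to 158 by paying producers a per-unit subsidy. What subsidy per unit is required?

Required subsidy s = 69 per unit

At a seller price of 158, quantity supplied is -794 + 7.5·158 = 391.
Buyers absorb 391 only when they pay Pb with 747 − 4·Pb = 391, i.e. Pb = 89.
s = Ps − Pb = 158 − 89 = 69.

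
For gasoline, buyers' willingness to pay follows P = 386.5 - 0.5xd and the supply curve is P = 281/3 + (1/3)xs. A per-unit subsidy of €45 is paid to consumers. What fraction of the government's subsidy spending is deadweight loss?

Pre-subsidy: 386.5 - 0.5x = 281/3 + (1/3)x gives x* = 351.4 and P* = 210.8.
With the rebate, buyers effectively pay Pb = Ps − 45, where Ps is the price sellers receive.
On the curves, Pb = 386.5 - 0.5x and Ps = 281/3 + (1/3)x; the wedge Ps − Pb = 45 gives 281/3 + (1/3)x − (386.5 - 0.5x) = 45, so x' = 405.4.
Then Pb = 386.5 − 0.5·405.4 = 183.8 and Ps = 281/3 + (1/3)·405.4 = 228.8.
ΔCS = ½(351.4 + 405.4)(210.8 − 183.8) = 10216.8; ΔPS = ½(351.4 + 405.4)(228.8 − 210.8) = 6811.2.
Government spending = 45 × 405.4 = 18243.
DWL = ½ × 45 × (405.4 − 351.4) = 1215; fraction = 1215 / 18243 = 135/2027.

DWL / government spending = 135/2027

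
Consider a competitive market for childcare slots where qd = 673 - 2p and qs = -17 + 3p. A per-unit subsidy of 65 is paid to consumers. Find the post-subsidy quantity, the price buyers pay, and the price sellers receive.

Pre-subsidy: 673 - 2p = -17 + 3p gives p* = 138, q* = 397.
With the rebate, buyers effectively pay pb = ps − 65, where ps is the price sellers receive.
Demand in terms of ps becomes qd = 673 − 2(ps − 65) = 803 - 2ps. Setting this equal to supply: 803 - 2ps = -17 + 3ps, so ps = 164.
Buyers pay pb = 164 − 65 = 99; q' = -17 + 3·164 = 475.

q' = 475; buyers pay 99; sellers receive 164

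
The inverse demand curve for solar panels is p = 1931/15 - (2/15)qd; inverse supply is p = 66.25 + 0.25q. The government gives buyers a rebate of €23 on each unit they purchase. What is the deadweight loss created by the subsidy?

Deadweight loss = €690

Pre-subsidy: 1931/15 - (2/15)q = 66.25 + 0.25q gives q* = 163 and p* = 107.
With the rebate, buyers effectively pay pb = ps − 23, where ps is the price sellers receive.
On the curves, pb = 1931/15 - (2/15)q and ps = 66.25 + 0.25q; the wedge ps − pb = 23 gives 66.25 + 0.25q − (1931/15 - (2/15)q) = 23, so q' = 223.
Then pb = 1931/15 − (2/15)·223 = 99 and ps = 66.25 + 0.25·223 = 122.
The subsidy expands output by 223 − 163 = 60 past the efficient level; on those units the gap between marginal cost and willingness to pay runs from 0 up to 23.
DWL = ½ × 23 × 60 = 690.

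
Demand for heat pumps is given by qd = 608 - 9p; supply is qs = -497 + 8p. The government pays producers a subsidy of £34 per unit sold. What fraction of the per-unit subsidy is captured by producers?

Pre-subsidy: 608 - 9p = -497 + 8p gives p* = 65, q* = 23.
With the subsidy, sellers receive ps = pb + 34 for each unit, where pb is the price buyers pay.
Supply in terms of pb becomes qs = -497 + 8(pb + 34) = -225 + 8pb. Setting this equal to demand: 608 - 9pb = -225 + 8pb, so pb = 49.
Sellers receive ps = 49 + 34 = 83; q' = 608 − 9·49 = 167.
Buyers' price falls by p* − pb = 65 − 49 = 16; sellers' price rises by ps − p* = 83 − 65 = 18.
So producers capture 18/34 = 9/17 of each unit of subsidy.

Producer share = 9/17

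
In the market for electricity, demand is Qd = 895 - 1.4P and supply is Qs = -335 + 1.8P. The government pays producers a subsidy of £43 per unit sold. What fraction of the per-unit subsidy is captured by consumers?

Consumer share = 0.5625

Pre-subsidy: 895 - 1.4P = -335 + 1.8P gives P* = 384.375, Q* = 356.875.
With the subsidy, sellers receive Ps = Pb + 43 for each unit, where Pb is the price buyers pay.
Supply in terms of Pb becomes Qs = -335 + 1.8(Pb + 43) = -257.6 + 1.8Pb. Setting this equal to demand: 895 - 1.4Pb = -257.6 + 1.8Pb, so Pb = 360.1875.
Sellers receive Ps = 360.1875 + 43 = 403.1875; Q' = 895 − 1.4·360.1875 = 390.7375.
Buyers' price falls by P* − Pb = 384.375 − 360.1875 = 24.1875; sellers' price rises by Ps − P* = 403.1875 − 384.375 = 18.8125.
So consumers capture 24.1875/43 = 0.5625 of each unit of subsidy.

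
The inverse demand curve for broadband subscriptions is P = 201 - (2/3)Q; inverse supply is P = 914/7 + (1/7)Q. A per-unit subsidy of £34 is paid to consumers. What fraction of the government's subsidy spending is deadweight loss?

Pre-subsidy: 201 - (2/3)Q = 914/7 + (1/7)Q gives Q* = 87 and P* = 143.
With the rebate, buyers effectively pay Pb = Ps − 34, where Ps is the price sellers receive.
On the curves, Pb = 201 - (2/3)Q and Ps = 914/7 + (1/7)Q; the wedge Ps − Pb = 34 gives 914/7 + (1/7)Q − (201 - (2/3)Q) = 34, so Q' = 129.
Then Pb = 201 − (2/3)·129 = 115 and Ps = 914/7 + (1/7)·129 = 149.
ΔCS = ½(87 + 129)(143 − 115) = 3024; ΔPS = ½(87 + 129)(149 − 143) = 648.
Government spending = 34 × 129 = 4386.
DWL = ½ × 34 × (129 − 87) = 714; fraction = 714 / 4386 = 7/43.

DWL / government spending = 7/43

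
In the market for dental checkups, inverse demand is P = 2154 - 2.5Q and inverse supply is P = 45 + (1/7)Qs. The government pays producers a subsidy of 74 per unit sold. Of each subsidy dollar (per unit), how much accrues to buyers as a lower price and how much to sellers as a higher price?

Buyers gain 70 per unit; sellers gain 4 per unit

Pre-subsidy: 2154 - 2.5Q = 45 + (1/7)Q gives Q* = 798 and P* = 159.
With the subsidy, sellers receive Ps = Pb + 74 for each unit, where Pb is the price buyers pay.
On the curves, Pb = 2154 - 2.5Q and Ps = 45 + (1/7)Q; the wedge Ps − Pb = 74 gives 45 + (1/7)Q − (2154 - 2.5Q) = 74, so Q' = 826.
Then Pb = 2154 − 2.5·826 = 89 and Ps = 45 + (1/7)·826 = 163.
Buyers' price falls by P* − Pb = 159 − 89 = 70; sellers' price rises by Ps − P* = 163 − 159 = 4.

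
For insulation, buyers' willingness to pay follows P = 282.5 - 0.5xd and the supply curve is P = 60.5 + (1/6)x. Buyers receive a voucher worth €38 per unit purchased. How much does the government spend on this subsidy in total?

Government cost = €14820

Pre-subsidy: 282.5 - 0.5x = 60.5 + (1/6)x gives x* = 333 and P* = 116.
With the rebate, buyers effectively pay Pb = Ps − 38, where Ps is the price sellers receive.
On the curves, Pb = 282.5 - 0.5x and Ps = 60.5 + (1/6)x; the wedge Ps − Pb = 38 gives 60.5 + (1/6)x − (282.5 - 0.5x) = 38, so x' = 390.
Then Pb = 282.5 − 0.5·390 = 87.5 and Ps = 60.5 + (1/6)·390 = 125.5.
Government outlay = subsidy × quantity = 38 × 390 = 14820.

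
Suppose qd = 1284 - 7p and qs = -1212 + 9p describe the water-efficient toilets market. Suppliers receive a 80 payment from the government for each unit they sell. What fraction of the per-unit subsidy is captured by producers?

Producer share = 0.4375

Pre-subsidy: 1284 - 7p = -1212 + 9p gives p* = 156, q* = 192.
With the subsidy, sellers receive ps = pb + 80 for each unit, where pb is the price buyers pay.
Supply in terms of pb becomes qs = -1212 + 9(pb + 80) = -492 + 9pb. Setting this equal to demand: 1284 - 7pb = -492 + 9pb, so pb = 111.
Sellers receive ps = 111 + 80 = 191; q' = 1284 − 7·111 = 507.
Buyers' price falls by p* − pb = 156 − 111 = 45; sellers' price rises by ps − p* = 191 − 156 = 35.
So producers capture 35/80 = 0.4375 of each unit of subsidy.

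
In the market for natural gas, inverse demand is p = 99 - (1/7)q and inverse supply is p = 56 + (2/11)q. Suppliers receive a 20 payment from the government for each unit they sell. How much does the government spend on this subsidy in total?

Pre-subsidy: 99 - (1/7)q = 56 + (2/11)q gives q* = 132.44 and p* = 80.08.
With the subsidy, sellers receive ps = pb + 20 for each unit, where pb is the price buyers pay.
On the curves, pb = 99 - (1/7)q and ps = 56 + (2/11)q; the wedge ps − pb = 20 gives 56 + (2/11)q − (99 - (1/7)q) = 20, so q' = 194.04.
Then pb = 99 − (1/7)·194.04 = 71.28 and ps = 56 + (2/11)·194.04 = 91.28.
Government outlay = subsidy × quantity = 20 × 194.04 = 3880.8.

Government cost = 3880.8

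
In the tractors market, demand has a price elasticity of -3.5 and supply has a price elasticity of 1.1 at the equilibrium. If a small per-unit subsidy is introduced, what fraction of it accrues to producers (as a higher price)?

Producer share = 35/46

For a small subsidy around the equilibrium, the benefit split depends on the relative slopes, which at a point are proportional to the elasticities.
Buyer share = εs/(εs + |εd|) = 1.1/(1.1 + 3.5) = 11/46; seller share = |εd|/(εs + |εd|) = 35/46.
So producers capture 35/46 of the subsidy.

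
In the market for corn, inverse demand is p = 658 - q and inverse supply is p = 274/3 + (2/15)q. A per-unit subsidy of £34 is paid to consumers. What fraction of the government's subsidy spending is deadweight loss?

Pre-subsidy: 658 - q = 274/3 + (2/15)q gives q* = 500 and p* = 158.
With the rebate, buyers effectively pay pb = ps − 34, where ps is the price sellers receive.
On the curves, pb = 658 - q and ps = 274/3 + (2/15)q; the wedge ps − pb = 34 gives 274/3 + (2/15)q − (658 - q) = 34, so q' = 530.
Then pb = 658 − 1·530 = 128 and ps = 274/3 + (2/15)·530 = 162.
ΔCS = ½(500 + 530)(158 − 128) = 15450; ΔPS = ½(500 + 530)(162 − 158) = 2060.
Government spending = 34 × 530 = 18020.
DWL = ½ × 34 × (530 − 500) = 510; fraction = 510 / 18020 = 3/106.

DWL / government spending = 3/106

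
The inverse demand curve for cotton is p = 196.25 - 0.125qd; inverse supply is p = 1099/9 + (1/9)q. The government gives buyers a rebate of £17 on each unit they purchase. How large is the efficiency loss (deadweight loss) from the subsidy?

Pre-subsidy: 196.25 - 0.125q = 1099/9 + (1/9)q gives q* = 314 and p* = 157.
With the rebate, buyers effectively pay pb = ps − 17, where ps is the price sellers receive.
On the curves, pb = 196.25 - 0.125q and ps = 1099/9 + (1/9)q; the wedge ps − pb = 17 gives 1099/9 + (1/9)q − (196.25 - 0.125q) = 17, so q' = 386.
Then pb = 196.25 − 0.125·386 = 148 and ps = 1099/9 + (1/9)·386 = 165.
The subsidy expands output by 386 − 314 = 72 past the efficient level; on those units the gap between marginal cost and willingness to pay runs from 0 up to 17.
DWL = ½ × 17 × 72 = 612.

Deadweight loss = £612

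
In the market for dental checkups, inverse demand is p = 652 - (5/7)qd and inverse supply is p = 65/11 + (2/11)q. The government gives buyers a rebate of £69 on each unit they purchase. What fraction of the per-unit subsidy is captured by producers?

Pre-subsidy: 652 - (5/7)q = 65/11 + (2/11)q gives q* = 721 and p* = 137.
With the rebate, buyers effectively pay pb = ps − 69, where ps is the price sellers receive.
On the curves, pb = 652 - (5/7)q and ps = 65/11 + (2/11)q; the wedge ps − pb = 69 gives 65/11 + (2/11)q − (652 - (5/7)q) = 69, so q' = 798.
Then pb = 652 − (5/7)·798 = 82 and ps = 65/11 + (2/11)·798 = 151.
Buyers' price falls by p* − pb = 137 − 82 = 55; sellers' price rises by ps − p* = 151 − 137 = 14.
So producers capture 14/69 = 14/69 of each unit of subsidy.

Producer share = 14/69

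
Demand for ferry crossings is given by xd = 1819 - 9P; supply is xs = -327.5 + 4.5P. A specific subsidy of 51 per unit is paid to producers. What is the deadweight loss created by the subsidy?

Pre-subsidy: 1819 - 9P = -327.5 + 4.5P gives P* = 159, x* = 388.
With the subsidy, sellers receive Ps = Pb + 51 for each unit, where Pb is the price buyers pay.
Supply in terms of Pb becomes xs = -327.5 + 4.5(Pb + 51) = -98 + 4.5Pb. Setting this equal to demand: 1819 - 9Pb = -98 + 4.5Pb, so Pb = 142.
Sellers receive Ps = 142 + 51 = 193; x' = 1819 − 9·142 = 541.
The subsidy expands output by 541 − 388 = 153 past the efficient level; on those units the gap between marginal cost and willingness to pay runs from 0 up to 51.
DWL = ½ × 51 × 153 = 3901.5.

Deadweight loss = 3901.5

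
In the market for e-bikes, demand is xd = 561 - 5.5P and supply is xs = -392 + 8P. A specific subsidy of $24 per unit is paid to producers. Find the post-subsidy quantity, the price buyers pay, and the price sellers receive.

x' = 6776/27; buyers pay 1522/27; sellers receive 2170/27

Pre-subsidy: 561 - 5.5P = -392 + 8P gives P* = 1906/27, x* = 4664/27.
With the subsidy, sellers receive Ps = Pb + 24 for each unit, where Pb is the price buyers pay.
Supply in terms of Pb becomes xs = -392 + 8(Pb + 24) = -200 + 8Pb. Setting this equal to demand: 561 - 5.5Pb = -200 + 8Pb, so Pb = 1522/27.
Sellers receive Ps = 1522/27 + 24 = 2170/27; x' = 561 − 5.5·(1522/27) = 6776/27.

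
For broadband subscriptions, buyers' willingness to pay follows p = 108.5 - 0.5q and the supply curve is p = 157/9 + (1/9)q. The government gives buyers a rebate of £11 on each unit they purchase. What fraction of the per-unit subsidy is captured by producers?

Pre-subsidy: 108.5 - 0.5q = 157/9 + (1/9)q gives q* = 149 and p* = 34.
With the rebate, buyers effectively pay pb = ps − 11, where ps is the price sellers receive.
On the curves, pb = 108.5 - 0.5q and ps = 157/9 + (1/9)q; the wedge ps − pb = 11 gives 157/9 + (1/9)q − (108.5 - 0.5q) = 11, so q' = 167.
Then pb = 108.5 − 0.5·167 = 25 and ps = 157/9 + (1/9)·167 = 36.
Buyers' price falls by p* − pb = 34 − 25 = 9; sellers' price rises by ps − p* = 36 − 34 = 2.
So producers capture 2/11 = 2/11 of each unit of subsidy.

Producer share = 2/11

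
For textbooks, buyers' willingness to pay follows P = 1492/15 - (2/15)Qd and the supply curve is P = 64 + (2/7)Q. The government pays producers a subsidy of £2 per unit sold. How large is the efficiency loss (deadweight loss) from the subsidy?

Deadweight loss = 105/22

Pre-subsidy: 1492/15 - (2/15)Q = 64 + (2/7)Q gives Q* = 931/11 and P* = 970/11.
With the subsidy, sellers receive Ps = Pb + 2 for each unit, where Pb is the price buyers pay.
On the curves, Pb = 1492/15 - (2/15)Q and Ps = 64 + (2/7)Q; the wedge Ps − Pb = 2 gives 64 + (2/7)Q − (1492/15 - (2/15)Q) = 2, so Q' = 1967/22.
Then Pb = 1492/15 − (2/15)·(1967/22) = 963/11 and Ps = 64 + (2/7)·(1967/22) = 985/11.
The subsidy expands output by 1967/22 − 931/11 = 105/22 past the efficient level; on those units the gap between marginal cost and willingness to pay runs from 0 up to 2.
DWL = ½ × 2 × 105/22 = 105/22.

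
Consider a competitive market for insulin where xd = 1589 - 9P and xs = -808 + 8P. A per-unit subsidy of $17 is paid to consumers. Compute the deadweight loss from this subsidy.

Pre-subsidy: 1589 - 9P = -808 + 8P gives P* = 141, x* = 320.
With the rebate, buyers effectively pay Pb = Ps − 17, where Ps is the price sellers receive.
Demand in terms of Ps becomes xd = 1589 − 9(Ps − 17) = 1742 - 9Ps. Setting this equal to supply: 1742 - 9Ps = -808 + 8Ps, so Ps = 150.
Buyers pay Pb = 150 − 17 = 133; x' = -808 + 8·150 = 392.
The subsidy expands output by 392 − 320 = 72 past the efficient level; on those units the gap between marginal cost and willingness to pay runs from 0 up to 17.
DWL = ½ × 17 × 72 = 612.

Deadweight loss = $612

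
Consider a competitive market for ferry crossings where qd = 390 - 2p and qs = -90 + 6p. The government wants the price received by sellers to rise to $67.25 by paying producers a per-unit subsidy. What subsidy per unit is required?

Required subsidy s = $29 per unit

At a seller price of 67.25, quantity supplied is -90 + 6·67.25 = 313.5.
Buyers absorb 313.5 only when they pay pb with 390 − 2·pb = 313.5, i.e. pb = 38.25.
s = ps − pb = 67.25 − 38.25 = 29.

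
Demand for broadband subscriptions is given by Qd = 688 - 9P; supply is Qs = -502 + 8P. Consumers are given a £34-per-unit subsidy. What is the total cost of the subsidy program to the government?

Pre-subsidy: 688 - 9P = -502 + 8P gives P* = 70, Q* = 58.
With the rebate, buyers effectively pay Pb = Ps − 34, where Ps is the price sellers receive.
Demand in terms of Ps becomes Qd = 688 − 9(Ps − 34) = 994 - 9Ps. Setting this equal to supply: 994 - 9Ps = -502 + 8Ps, so Ps = 88.
Buyers pay Pb = 88 − 34 = 54; Q' = -502 + 8·88 = 202.
Government outlay = subsidy × quantity = 34 × 202 = 6868.

Government cost = £6868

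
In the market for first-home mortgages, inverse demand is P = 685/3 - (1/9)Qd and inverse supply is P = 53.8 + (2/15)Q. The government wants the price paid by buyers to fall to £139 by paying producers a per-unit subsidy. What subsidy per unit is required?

At a buyer price of 139, quantity demanded is 2055 − 9·139 = 804.
Sellers supply 804 only when they receive Ps = 53.8 + (2/15)·804 = 161.
s = Ps − Pb = 161 − 139 = 22.

Required subsidy s = £22 per unit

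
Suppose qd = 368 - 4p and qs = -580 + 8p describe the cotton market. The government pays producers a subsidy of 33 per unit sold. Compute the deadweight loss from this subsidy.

Pre-subsidy: 368 - 4p = -580 + 8p gives p* = 79, q* = 52.
With the subsidy, sellers receive ps = pb + 33 for each unit, where pb is the price buyers pay.
Supply in terms of pb becomes qs = -580 + 8(pb + 33) = -316 + 8pb. Setting this equal to demand: 368 - 4pb = -316 + 8pb, so pb = 57.
Sellers receive ps = 57 + 33 = 90; q' = 368 − 4·57 = 140.
The subsidy expands output by 140 − 52 = 88 past the efficient level; on those units the gap between marginal cost and willingness to pay runs from 0 up to 33.
DWL = ½ × 33 × 88 = 1452.

Deadweight loss = 1452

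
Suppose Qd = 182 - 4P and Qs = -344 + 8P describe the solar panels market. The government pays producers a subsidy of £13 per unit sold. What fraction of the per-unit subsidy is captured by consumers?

Pre-subsidy: 182 - 4P = -344 + 8P gives P* = 263/6, Q* = 20/3.
With the subsidy, sellers receive Ps = Pb + 13 for each unit, where Pb is the price buyers pay.
Supply in terms of Pb becomes Qs = -344 + 8(Pb + 13) = -240 + 8Pb. Setting this equal to demand: 182 - 4Pb = -240 + 8Pb, so Pb = 211/6.
Sellers receive Ps = 211/6 + 13 = 289/6; Q' = 182 − 4·(211/6) = 124/3.
Buyers' price falls by P* − Pb = 263/6 − 211/6 = 26/3; sellers' price rises by Ps − P* = 289/6 − 263/6 = 13/3.
So consumers capture (26/3)/13 = 2/3 of each unit of subsidy.

Consumer share = 2/3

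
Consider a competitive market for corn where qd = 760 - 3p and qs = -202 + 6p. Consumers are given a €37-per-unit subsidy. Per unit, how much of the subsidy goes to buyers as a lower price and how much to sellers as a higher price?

Pre-subsidy: 760 - 3p = -202 + 6p gives p* = 962/9, q* = 1318/3.
With the rebate, buyers effectively pay pb = ps − 37, where ps is the price sellers receive.
Demand in terms of ps becomes qd = 760 − 3(ps − 37) = 871 - 3ps. Setting this equal to supply: 871 - 3ps = -202 + 6ps, so ps = 1073/9.
Buyers pay pb = 1073/9 − 37 = 740/9; q' = -202 + 6·(1073/9) = 1540/3.
Buyers' price falls by p* − pb = 962/9 − 740/9 = 74/3; sellers' price rises by ps − p* = 1073/9 − 962/9 = 37/3.

Buyers gain 74/3 per unit; sellers gain 37/3 per unit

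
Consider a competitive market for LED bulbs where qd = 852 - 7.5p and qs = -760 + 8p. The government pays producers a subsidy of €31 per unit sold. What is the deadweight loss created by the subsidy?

Deadweight loss = €1860

Pre-subsidy: 852 - 7.5p = -760 + 8p gives p* = 104, q* = 72.
With the subsidy, sellers receive ps = pb + 31 for each unit, where pb is the price buyers pay.
Supply in terms of pb becomes qs = -760 + 8(pb + 31) = -512 + 8pb. Setting this equal to demand: 852 - 7.5pb = -512 + 8pb, so pb = 88.
Sellers receive ps = 88 + 31 = 119; q' = 852 − 7.5·88 = 192.
The subsidy expands output by 192 − 72 = 120 past the efficient level; on those units the gap between marginal cost and willingness to pay runs from 0 up to 31.
DWL = ½ × 31 × 120 = 1860.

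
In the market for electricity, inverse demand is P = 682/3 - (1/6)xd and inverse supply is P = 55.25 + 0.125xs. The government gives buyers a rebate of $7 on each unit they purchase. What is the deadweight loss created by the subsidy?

Deadweight loss = $84

Pre-subsidy: 682/3 - (1/6)x = 55.25 + 0.125x gives x* = 590 and P* = 129.
With the rebate, buyers effectively pay Pb = Ps − 7, where Ps is the price sellers receive.
On the curves, Pb = 682/3 - (1/6)x and Ps = 55.25 + 0.125x; the wedge Ps − Pb = 7 gives 55.25 + 0.125x − (682/3 - (1/6)x) = 7, so x' = 614.
Then Pb = 682/3 − (1/6)·614 = 125 and Ps = 55.25 + 0.125·614 = 132.
The subsidy expands output by 614 − 590 = 24 past the efficient level; on those units the gap between marginal cost and willingness to pay runs from 0 up to 7.
DWL = ½ × 7 × 24 = 84.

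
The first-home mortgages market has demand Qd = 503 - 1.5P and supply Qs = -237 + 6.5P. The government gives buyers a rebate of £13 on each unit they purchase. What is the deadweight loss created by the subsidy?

Deadweight loss = £102.984375

Pre-subsidy: 503 - 1.5P = -237 + 6.5P gives P* = 92.5, Q* = 364.25.
With the rebate, buyers effectively pay Pb = Ps − 13, where Ps is the price sellers receive.
Demand in terms of Ps becomes Qd = 503 − 1.5(Ps − 13) = 522.5 - 1.5Ps. Setting this equal to supply: 522.5 - 1.5Ps = -237 + 6.5Ps, so Ps = 94.9375.
Buyers pay Pb = 94.9375 − 13 = 81.9375; Q' = -237 + 6.5·94.9375 = 380.09375.
The subsidy expands output by 380.09375 − 364.25 = 15.84375 past the efficient level; on those units the gap between marginal cost and willingness to pay runs from 0 up to 13.
DWL = ½ × 13 × 15.84375 = 102.984375.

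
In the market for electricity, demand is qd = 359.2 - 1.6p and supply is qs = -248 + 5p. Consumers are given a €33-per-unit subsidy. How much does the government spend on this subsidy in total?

Pre-subsidy: 359.2 - 1.6p = -248 + 5p gives p* = 92, q* = 212.
With the rebate, buyers effectively pay pb = ps − 33, where ps is the price sellers receive.
Demand in terms of ps becomes qd = 359.2 − 1.6(ps − 33) = 412 - 1.6ps. Setting this equal to supply: 412 - 1.6ps = -248 + 5ps, so ps = 100.
Buyers pay pb = 100 − 33 = 67; q' = -248 + 5·100 = 252.
Government outlay = subsidy × quantity = 33 × 252 = 8316.

Government cost = €8316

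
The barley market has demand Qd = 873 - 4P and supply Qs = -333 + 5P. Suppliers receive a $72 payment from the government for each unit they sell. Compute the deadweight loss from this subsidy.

Deadweight loss = $5760

Pre-subsidy: 873 - 4P = -333 + 5P gives P* = 134, Q* = 337.
With the subsidy, sellers receive Ps = Pb + 72 for each unit, where Pb is the price buyers pay.
Supply in terms of Pb becomes Qs = -333 + 5(Pb + 72) = 27 + 5Pb. Setting this equal to demand: 873 - 4Pb = 27 + 5Pb, so Pb = 94.
Sellers receive Ps = 94 + 72 = 166; Q' = 873 − 4·94 = 497.
The subsidy expands output by 497 − 337 = 160 past the efficient level; on those units the gap between marginal cost and willingness to pay runs from 0 up to 72.
DWL = ½ × 72 × 160 = 5760.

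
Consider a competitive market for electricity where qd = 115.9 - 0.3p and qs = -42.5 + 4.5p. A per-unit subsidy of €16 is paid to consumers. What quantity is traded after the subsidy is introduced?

q' = 110.5

Pre-subsidy: 115.9 - 0.3p = -42.5 + 4.5p gives p* = 33, q* = 106.
With the rebate, buyers effectively pay pb = ps − 16, where ps is the price sellers receive.
Demand in terms of ps becomes qd = 115.9 − 0.3(ps − 16) = 120.7 - 0.3ps. Setting this equal to supply: 120.7 - 0.3ps = -42.5 + 4.5ps, so ps = 34.
Buyers pay pb = 34 − 16 = 18; q' = -42.5 + 4.5·34 = 110.5.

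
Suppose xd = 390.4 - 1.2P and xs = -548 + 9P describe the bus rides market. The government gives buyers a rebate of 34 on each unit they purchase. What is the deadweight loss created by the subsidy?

Deadweight loss = 612

Pre-subsidy: 390.4 - 1.2P = -548 + 9P gives P* = 92, x* = 280.
With the rebate, buyers effectively pay Pb = Ps − 34, where Ps is the price sellers receive.
Demand in terms of Ps becomes xd = 390.4 − 1.2(Ps − 34) = 431.2 - 1.2Ps. Setting this equal to supply: 431.2 - 1.2Ps = -548 + 9Ps, so Ps = 96.
Buyers pay Pb = 96 − 34 = 62; x' = -548 + 9·96 = 316.
The subsidy expands output by 316 − 280 = 36 past the efficient level; on those units the gap between marginal cost and willingness to pay runs from 0 up to 34.
DWL = ½ × 34 × 36 = 612.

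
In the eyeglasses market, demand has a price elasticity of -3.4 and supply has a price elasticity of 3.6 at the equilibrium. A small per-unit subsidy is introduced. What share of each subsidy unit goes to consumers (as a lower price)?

For a small subsidy around the equilibrium, the benefit split depends on the relative slopes, which at a point are proportional to the elasticities.
Buyer share = εs/(εs + |εd|) = 3.6/(3.6 + 3.4) = 18/35; seller share = |εd|/(εs + |εd|) = 17/35.

Consumer share = 18/35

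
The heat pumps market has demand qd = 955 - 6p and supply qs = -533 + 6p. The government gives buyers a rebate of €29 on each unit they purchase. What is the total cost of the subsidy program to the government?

Government cost = €8642

Pre-subsidy: 955 - 6p = -533 + 6p gives p* = 124, q* = 211.
With the rebate, buyers effectively pay pb = ps − 29, where ps is the price sellers receive.
Demand in terms of ps becomes qd = 955 − 6(ps − 29) = 1129 - 6ps. Setting this equal to supply: 1129 - 6ps = -533 + 6ps, so ps = 138.5.
Buyers pay pb = 138.5 − 29 = 109.5; q' = -533 + 6·138.5 = 298.
Government outlay = subsidy × quantity = 29 × 298 = 8642.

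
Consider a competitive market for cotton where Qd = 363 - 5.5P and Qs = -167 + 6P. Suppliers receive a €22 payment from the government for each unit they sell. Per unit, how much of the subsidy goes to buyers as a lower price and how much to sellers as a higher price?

Pre-subsidy: 363 - 5.5P = -167 + 6P gives P* = 1060/23, Q* = 2519/23.
With the subsidy, sellers receive Ps = Pb + 22 for each unit, where Pb is the price buyers pay.
Supply in terms of Pb becomes Qs = -167 + 6(Pb + 22) = -35 + 6Pb. Setting this equal to demand: 363 - 5.5Pb = -35 + 6Pb, so Pb = 796/23.
Sellers receive Ps = 796/23 + 22 = 1302/23; Q' = 363 − 5.5·(796/23) = 3971/23.
Buyers' price falls by P* − Pb = 1060/23 − 796/23 = 264/23; sellers' price rises by Ps − P* = 1302/23 − 1060/23 = 242/23.

Buyers gain 264/23 per unit; sellers gain 242/23 per unit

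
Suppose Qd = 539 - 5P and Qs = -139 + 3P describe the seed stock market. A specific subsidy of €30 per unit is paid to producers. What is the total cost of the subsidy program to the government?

Pre-subsidy: 539 - 5P = -139 + 3P gives P* = 84.75, Q* = 115.25.
With the subsidy, sellers receive Ps = Pb + 30 for each unit, where Pb is the price buyers pay.
Supply in terms of Pb becomes Qs = -139 + 3(Pb + 30) = -49 + 3Pb. Setting this equal to demand: 539 - 5Pb = -49 + 3Pb, so Pb = 73.5.
Sellers receive Ps = 73.5 + 30 = 103.5; Q' = 539 − 5·73.5 = 171.5.
Government outlay = subsidy × quantity = 30 × 171.5 = 5145.

Government cost = €5145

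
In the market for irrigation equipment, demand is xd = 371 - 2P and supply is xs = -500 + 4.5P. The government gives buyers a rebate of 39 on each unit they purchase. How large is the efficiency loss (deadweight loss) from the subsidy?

Deadweight loss = 1053

Pre-subsidy: 371 - 2P = -500 + 4.5P gives P* = 134, x* = 103.
With the rebate, buyers effectively pay Pb = Ps − 39, where Ps is the price sellers receive.
Demand in terms of Ps becomes xd = 371 − 2(Ps − 39) = 449 - 2Ps. Setting this equal to supply: 449 - 2Ps = -500 + 4.5Ps, so Ps = 146.
Buyers pay Pb = 146 − 39 = 107; x' = -500 + 4.5·146 = 157.
The subsidy expands output by 157 − 103 = 54 past the efficient level; on those units the gap between marginal cost and willingness to pay runs from 0 up to 39.
DWL = ½ × 39 × 54 = 1053.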